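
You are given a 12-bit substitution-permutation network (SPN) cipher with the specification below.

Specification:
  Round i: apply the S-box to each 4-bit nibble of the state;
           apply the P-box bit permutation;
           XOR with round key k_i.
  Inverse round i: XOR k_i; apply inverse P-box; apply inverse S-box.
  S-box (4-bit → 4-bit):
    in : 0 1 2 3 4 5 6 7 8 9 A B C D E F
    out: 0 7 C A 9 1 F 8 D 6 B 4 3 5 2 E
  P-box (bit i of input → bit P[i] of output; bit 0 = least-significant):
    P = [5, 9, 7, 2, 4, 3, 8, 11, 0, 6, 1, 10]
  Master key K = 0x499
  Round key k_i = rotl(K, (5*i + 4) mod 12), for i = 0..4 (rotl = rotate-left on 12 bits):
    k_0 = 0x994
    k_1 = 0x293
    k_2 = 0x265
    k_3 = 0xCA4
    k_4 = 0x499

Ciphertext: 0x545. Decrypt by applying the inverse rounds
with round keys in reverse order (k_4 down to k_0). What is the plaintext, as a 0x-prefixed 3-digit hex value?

0xD83

s_0 = ciphertext = 0x545
s_1 = InvRound(s_0, k_4) = 0xE12
s_2 = InvRound(s_1, k_3) = 0xB56
s_3 = InvRound(s_2, k_2) = 0xD85
s_4 = InvRound(s_3, k_1) = 0x283
s_5 = InvRound(s_4, k_0) = 0xD83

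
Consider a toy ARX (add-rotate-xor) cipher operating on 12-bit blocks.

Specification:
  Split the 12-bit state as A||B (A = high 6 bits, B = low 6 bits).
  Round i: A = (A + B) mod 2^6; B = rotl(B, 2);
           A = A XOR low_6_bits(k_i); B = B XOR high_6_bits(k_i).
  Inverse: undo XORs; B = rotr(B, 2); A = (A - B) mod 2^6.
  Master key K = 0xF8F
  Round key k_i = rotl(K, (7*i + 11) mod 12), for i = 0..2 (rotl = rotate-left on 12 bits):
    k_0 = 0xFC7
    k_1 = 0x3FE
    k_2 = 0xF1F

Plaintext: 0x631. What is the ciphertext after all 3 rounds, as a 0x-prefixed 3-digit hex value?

0xECE

s_0 = plaintext = 0x631
s_1 = Round(s_0, k_0) = 0x3B8
s_2 = Round(s_1, k_1) = 0xE2C
s_3 = Round(s_2, k_2) = 0xECE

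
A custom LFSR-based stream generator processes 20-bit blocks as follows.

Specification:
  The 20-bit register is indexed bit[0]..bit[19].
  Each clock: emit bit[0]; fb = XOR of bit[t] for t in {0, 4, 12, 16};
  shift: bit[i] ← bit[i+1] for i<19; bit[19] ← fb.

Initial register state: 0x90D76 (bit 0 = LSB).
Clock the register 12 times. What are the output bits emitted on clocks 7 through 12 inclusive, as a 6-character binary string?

101011

reg_0 = 0x90D76
clock 1: out=0, reg = 0x486BB
clock 2: out=1, reg = 0x2435D
clock 3: out=1, reg = 0x121AE
clock 4: out=0, reg = 0x890D7
clock 5: out=1, reg = 0xC486B
clock 6: out=1, reg = 0xE2435
clock 7: out=1, reg = 0x7121A
clock 8: out=0, reg = 0xB890D
clock 9: out=1, reg = 0x5C486
clock 10: out=0, reg = 0xAE243
clock 11: out=1, reg = 0xD7121
clock 12: out=1, reg = 0xEB890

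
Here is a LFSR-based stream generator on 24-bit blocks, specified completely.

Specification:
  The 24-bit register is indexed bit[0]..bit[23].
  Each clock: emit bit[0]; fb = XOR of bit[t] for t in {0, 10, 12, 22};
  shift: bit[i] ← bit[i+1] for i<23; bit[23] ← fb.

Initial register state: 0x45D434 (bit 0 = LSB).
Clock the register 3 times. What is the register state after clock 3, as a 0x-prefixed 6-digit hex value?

0x28BA86

reg_0 = 0x45D434
clock 1: out=0, reg = 0xA2EA1A
clock 2: out=0, reg = 0x51750D
clock 3: out=1, reg = 0x28BA86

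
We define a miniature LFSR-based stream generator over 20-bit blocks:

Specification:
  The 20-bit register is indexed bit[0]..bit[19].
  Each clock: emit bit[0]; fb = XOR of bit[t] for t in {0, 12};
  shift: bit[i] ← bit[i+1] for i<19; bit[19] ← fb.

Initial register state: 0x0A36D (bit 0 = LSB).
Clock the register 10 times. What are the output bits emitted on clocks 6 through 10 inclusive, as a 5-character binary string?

11011

reg_0 = 0x0A36D
clock 1: out=1, reg = 0x851B6
clock 2: out=0, reg = 0xC28DB
clock 3: out=1, reg = 0xE146D
clock 4: out=1, reg = 0x70A36
clock 5: out=0, reg = 0x3851B
clock 6: out=1, reg = 0x9C28D
clock 7: out=1, reg = 0xCE146
clock 8: out=0, reg = 0x670A3
clock 9: out=1, reg = 0x33851
clock 10: out=1, reg = 0x19C28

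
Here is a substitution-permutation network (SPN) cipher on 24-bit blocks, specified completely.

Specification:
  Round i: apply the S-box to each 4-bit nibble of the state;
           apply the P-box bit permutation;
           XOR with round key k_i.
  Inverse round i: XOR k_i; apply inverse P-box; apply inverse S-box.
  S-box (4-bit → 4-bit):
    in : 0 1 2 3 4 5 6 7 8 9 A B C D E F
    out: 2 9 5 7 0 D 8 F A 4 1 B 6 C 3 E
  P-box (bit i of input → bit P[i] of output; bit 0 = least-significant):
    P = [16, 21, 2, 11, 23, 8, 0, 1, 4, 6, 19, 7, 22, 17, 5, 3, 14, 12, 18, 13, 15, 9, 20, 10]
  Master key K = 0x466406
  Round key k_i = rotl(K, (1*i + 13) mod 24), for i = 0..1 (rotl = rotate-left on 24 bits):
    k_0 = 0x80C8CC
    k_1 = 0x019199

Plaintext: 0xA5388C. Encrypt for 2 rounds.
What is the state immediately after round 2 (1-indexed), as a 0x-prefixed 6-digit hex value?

s_0 = plaintext = 0xA5388C
s_1 = Round(s_0, k_0) = 0xE6292A
s_2 = Round(s_1, k_1) = 0xC833B8

0xC833B8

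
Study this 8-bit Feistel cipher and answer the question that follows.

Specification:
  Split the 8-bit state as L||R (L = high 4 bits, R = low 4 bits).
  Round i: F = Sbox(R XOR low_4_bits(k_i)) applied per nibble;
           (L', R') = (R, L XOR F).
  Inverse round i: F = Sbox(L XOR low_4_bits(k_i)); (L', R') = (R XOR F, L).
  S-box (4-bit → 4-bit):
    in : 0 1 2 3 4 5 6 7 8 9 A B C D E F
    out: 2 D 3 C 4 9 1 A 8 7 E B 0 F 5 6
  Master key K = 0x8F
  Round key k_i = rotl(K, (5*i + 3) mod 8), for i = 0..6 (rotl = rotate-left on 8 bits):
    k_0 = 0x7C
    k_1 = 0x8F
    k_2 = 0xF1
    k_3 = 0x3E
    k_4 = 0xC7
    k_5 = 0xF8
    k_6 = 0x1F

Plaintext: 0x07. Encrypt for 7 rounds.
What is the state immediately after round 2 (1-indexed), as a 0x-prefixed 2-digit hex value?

s_0 = plaintext = 0x07
s_1 = Round(s_0, k_0) = 0x7B
s_2 = Round(s_1, k_1) = 0xB3
s_3 = Round(s_2, k_2) = 0x38
s_4 = Round(s_3, k_3) = 0x82
s_5 = Round(s_4, k_4) = 0x21
s_6 = Round(s_5, k_5) = 0x15
s_7 = Round(s_6, k_6) = 0x5F

0xB3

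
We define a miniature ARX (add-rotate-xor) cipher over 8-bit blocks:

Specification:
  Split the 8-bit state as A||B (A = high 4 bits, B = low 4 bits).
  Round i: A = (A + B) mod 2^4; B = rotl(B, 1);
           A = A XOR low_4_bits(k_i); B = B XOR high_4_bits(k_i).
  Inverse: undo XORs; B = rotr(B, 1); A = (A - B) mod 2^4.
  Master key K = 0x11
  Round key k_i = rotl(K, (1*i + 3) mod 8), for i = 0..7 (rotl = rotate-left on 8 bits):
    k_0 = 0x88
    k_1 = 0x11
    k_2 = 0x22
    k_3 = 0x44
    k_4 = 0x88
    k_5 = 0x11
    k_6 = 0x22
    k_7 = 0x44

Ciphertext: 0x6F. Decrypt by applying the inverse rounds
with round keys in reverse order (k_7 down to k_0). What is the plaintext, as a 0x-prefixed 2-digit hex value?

s_0 = ciphertext = 0x6F
s_1 = InvRound(s_0, k_7) = 0x5D
s_2 = InvRound(s_1, k_6) = 0x8F
s_3 = InvRound(s_2, k_5) = 0x27
s_4 = InvRound(s_3, k_4) = 0xBF
s_5 = InvRound(s_4, k_3) = 0x2D
s_6 = InvRound(s_5, k_2) = 0x1F
s_7 = InvRound(s_6, k_1) = 0x97
s_8 = InvRound(s_7, k_0) = 0x2F

0x2F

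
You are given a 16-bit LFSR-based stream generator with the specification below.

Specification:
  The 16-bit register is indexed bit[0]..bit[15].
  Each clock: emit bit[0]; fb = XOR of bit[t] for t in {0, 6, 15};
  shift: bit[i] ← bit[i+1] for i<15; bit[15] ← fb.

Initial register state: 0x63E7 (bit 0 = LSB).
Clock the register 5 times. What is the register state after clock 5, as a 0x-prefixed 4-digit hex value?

reg_0 = 0x63E7
clock 1: out=1, reg = 0x31F3
clock 2: out=1, reg = 0x18F9
clock 3: out=1, reg = 0x0C7C
clock 4: out=0, reg = 0x863E
clock 5: out=0, reg = 0xC31F

0xC31F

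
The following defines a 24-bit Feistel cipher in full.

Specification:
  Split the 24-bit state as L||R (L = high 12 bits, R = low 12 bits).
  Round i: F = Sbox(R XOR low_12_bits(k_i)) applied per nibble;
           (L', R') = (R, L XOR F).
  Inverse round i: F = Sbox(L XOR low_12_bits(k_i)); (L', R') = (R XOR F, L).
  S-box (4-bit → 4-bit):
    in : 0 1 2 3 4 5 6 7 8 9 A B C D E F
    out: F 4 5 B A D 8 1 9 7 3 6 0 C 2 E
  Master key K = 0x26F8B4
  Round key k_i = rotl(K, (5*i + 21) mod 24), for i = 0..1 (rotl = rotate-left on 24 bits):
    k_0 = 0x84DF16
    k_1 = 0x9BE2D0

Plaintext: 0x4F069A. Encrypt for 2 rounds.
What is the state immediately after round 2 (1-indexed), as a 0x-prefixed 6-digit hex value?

0x3602F5

s_0 = plaintext = 0x4F069A
s_1 = Round(s_0, k_0) = 0x69A360
s_2 = Round(s_1, k_1) = 0x3602F5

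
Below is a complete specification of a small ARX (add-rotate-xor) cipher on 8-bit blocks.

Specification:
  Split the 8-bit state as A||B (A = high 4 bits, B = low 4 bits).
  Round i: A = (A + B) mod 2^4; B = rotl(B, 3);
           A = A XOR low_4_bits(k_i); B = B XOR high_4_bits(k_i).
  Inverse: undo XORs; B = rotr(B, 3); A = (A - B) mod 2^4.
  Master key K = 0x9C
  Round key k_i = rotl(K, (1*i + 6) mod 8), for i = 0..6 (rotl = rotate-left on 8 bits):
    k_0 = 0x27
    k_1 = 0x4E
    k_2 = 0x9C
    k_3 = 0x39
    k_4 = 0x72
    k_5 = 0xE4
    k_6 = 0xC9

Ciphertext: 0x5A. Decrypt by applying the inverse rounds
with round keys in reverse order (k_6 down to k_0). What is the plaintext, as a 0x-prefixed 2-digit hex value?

s_0 = ciphertext = 0x5A
s_1 = InvRound(s_0, k_6) = 0x0C
s_2 = InvRound(s_1, k_5) = 0x04
s_3 = InvRound(s_2, k_4) = 0xC6
s_4 = InvRound(s_3, k_3) = 0xBA
s_5 = InvRound(s_4, k_2) = 0x16
s_6 = InvRound(s_5, k_1) = 0xB4
s_7 = InvRound(s_6, k_0) = 0x0C

0x0C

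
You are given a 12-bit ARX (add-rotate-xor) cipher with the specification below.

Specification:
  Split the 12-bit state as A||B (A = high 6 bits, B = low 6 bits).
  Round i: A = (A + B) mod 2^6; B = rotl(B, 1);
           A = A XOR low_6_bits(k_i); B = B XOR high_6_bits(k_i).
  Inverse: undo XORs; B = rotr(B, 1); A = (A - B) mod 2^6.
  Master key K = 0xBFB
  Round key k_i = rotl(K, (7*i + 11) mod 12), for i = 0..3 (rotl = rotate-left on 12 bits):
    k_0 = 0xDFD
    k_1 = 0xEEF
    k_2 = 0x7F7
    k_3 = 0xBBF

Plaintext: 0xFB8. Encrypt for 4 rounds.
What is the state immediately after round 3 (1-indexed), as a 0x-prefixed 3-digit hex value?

0x0B0

s_0 = plaintext = 0xFB8
s_1 = Round(s_0, k_0) = 0x2C6
s_2 = Round(s_1, k_1) = 0xFB7
s_3 = Round(s_2, k_2) = 0x0B0
s_4 = Round(s_3, k_3) = 0x34F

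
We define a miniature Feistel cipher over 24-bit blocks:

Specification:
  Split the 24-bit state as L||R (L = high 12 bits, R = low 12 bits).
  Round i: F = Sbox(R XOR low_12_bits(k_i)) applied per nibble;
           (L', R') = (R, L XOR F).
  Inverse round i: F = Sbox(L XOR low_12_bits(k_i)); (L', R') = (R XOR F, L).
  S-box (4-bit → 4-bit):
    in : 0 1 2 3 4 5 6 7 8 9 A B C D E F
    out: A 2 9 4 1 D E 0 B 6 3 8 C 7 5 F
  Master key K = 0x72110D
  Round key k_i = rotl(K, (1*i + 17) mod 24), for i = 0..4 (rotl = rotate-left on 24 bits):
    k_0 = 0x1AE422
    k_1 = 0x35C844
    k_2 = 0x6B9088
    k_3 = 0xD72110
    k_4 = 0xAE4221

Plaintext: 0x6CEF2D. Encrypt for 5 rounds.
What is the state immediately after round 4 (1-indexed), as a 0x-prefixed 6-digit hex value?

s_0 = plaintext = 0x6CEF2D
s_1 = Round(s_0, k_0) = 0xF2DE61
s_2 = Round(s_1, k_1) = 0xE611B0
s_3 = Round(s_2, k_2) = 0x1B0C2A
s_4 = Round(s_3, k_3) = 0xC2A6F3
s_5 = Round(s_4, k_4) = 0x6F3D53

0xC2A6F3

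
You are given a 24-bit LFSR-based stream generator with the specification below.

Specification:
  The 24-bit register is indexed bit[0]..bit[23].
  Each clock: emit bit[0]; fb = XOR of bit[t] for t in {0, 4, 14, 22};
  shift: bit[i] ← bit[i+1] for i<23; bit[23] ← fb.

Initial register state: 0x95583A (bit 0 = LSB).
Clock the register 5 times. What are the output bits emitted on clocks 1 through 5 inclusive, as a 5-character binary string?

01011

reg_0 = 0x95583A
clock 1: out=0, reg = 0x4AAC1D
clock 2: out=1, reg = 0xA5560E
clock 3: out=0, reg = 0xD2AB07
clock 4: out=1, reg = 0x695583
clock 5: out=1, reg = 0xB4AAC1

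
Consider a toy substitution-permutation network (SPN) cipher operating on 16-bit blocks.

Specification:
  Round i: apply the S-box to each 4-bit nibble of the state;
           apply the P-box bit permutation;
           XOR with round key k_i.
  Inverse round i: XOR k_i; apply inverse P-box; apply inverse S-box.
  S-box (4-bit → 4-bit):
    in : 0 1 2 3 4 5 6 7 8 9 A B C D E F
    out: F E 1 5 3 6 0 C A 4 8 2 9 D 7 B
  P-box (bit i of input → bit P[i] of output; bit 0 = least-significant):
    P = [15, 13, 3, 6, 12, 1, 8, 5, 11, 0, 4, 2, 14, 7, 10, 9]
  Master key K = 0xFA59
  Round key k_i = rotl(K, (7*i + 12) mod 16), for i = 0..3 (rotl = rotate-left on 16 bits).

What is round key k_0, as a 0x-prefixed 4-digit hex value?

K = 0xFA59
k_0 = rotl(K, (7*0+12) mod 16) = rotl(K, 12) = 0x9FA5

0x9FA5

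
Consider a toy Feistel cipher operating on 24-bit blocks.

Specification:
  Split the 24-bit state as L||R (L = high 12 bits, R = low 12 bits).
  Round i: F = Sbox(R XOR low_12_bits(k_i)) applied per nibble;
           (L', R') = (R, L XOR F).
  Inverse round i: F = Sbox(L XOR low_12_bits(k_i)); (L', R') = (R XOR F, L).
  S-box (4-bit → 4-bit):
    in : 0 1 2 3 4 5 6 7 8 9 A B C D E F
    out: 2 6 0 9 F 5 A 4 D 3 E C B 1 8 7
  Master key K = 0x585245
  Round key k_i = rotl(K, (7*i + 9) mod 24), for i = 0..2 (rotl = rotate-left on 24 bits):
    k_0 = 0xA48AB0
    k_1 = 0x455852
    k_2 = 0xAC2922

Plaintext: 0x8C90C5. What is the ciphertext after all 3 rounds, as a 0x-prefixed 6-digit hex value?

0x8DD0FB

s_0 = plaintext = 0x8C90C5
s_1 = Round(s_0, k_0) = 0x0C568C
s_2 = Round(s_1, k_1) = 0x68C8DD
s_3 = Round(s_2, k_2) = 0x8DD0FB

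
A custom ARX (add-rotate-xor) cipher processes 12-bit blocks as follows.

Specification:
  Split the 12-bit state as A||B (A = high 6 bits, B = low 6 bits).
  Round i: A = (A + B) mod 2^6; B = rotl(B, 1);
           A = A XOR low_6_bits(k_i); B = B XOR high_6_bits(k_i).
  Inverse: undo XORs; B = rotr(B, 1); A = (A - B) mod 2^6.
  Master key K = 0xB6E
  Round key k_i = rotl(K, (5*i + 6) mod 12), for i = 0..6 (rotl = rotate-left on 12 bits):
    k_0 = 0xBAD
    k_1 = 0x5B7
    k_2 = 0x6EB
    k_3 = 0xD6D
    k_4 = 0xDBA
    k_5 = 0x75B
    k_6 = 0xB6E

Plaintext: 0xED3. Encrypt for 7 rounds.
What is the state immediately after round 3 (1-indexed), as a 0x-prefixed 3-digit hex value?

s_0 = plaintext = 0xED3
s_1 = Round(s_0, k_0) = 0x8C8
s_2 = Round(s_1, k_1) = 0x706
s_3 = Round(s_2, k_2) = 0x257
s_4 = Round(s_3, k_3) = 0x35B
s_5 = Round(s_4, k_4) = 0x480
s_6 = Round(s_5, k_5) = 0x25D
s_7 = Round(s_6, k_6) = 0x217

0x257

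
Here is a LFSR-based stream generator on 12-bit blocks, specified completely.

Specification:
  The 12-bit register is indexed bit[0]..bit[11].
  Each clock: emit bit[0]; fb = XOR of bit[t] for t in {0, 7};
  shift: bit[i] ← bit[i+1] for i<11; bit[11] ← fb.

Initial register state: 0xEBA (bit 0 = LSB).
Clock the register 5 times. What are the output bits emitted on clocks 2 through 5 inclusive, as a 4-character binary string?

reg_0 = 0xEBA
clock 1: out=0, reg = 0xF5D
clock 2: out=1, reg = 0xFAE
clock 3: out=0, reg = 0xFD7
clock 4: out=1, reg = 0x7EB
clock 5: out=1, reg = 0x3F5

1011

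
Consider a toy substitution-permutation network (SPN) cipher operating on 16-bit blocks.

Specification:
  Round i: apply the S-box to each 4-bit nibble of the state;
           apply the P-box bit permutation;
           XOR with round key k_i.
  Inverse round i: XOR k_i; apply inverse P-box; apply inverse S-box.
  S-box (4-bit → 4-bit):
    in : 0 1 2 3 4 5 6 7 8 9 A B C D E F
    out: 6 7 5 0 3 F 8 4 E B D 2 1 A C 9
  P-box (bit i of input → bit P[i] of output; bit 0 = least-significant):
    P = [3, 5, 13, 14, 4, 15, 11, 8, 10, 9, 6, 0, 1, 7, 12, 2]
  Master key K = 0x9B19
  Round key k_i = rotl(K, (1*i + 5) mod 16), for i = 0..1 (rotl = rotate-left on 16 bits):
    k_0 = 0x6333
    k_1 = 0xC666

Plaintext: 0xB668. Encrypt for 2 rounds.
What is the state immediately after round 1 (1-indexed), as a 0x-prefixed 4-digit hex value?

s_0 = plaintext = 0xB668
s_1 = Round(s_0, k_0) = 0x0292
s_2 = Round(s_1, k_1) = 0x73BE

0x0292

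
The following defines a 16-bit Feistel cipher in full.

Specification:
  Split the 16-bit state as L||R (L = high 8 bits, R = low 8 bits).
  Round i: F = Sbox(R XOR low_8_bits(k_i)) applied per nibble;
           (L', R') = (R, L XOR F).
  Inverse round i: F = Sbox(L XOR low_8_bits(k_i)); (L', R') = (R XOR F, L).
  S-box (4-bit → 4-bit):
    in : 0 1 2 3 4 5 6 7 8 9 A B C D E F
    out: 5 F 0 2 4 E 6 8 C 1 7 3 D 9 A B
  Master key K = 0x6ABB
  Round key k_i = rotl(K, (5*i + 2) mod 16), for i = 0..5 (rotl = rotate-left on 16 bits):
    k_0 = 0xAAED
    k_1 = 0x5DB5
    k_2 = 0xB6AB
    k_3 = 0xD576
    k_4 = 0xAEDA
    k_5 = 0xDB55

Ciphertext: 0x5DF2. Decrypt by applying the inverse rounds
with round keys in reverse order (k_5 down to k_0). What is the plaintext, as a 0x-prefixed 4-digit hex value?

0x4973

s_0 = ciphertext = 0x5DF2
s_1 = InvRound(s_0, k_5) = 0xAE5D
s_2 = InvRound(s_1, k_4) = 0xD9AE
s_3 = InvRound(s_2, k_3) = 0xD5D9
s_4 = InvRound(s_3, k_2) = 0x53D5
s_5 = InvRound(s_4, k_1) = 0x7353
s_6 = InvRound(s_5, k_0) = 0x4973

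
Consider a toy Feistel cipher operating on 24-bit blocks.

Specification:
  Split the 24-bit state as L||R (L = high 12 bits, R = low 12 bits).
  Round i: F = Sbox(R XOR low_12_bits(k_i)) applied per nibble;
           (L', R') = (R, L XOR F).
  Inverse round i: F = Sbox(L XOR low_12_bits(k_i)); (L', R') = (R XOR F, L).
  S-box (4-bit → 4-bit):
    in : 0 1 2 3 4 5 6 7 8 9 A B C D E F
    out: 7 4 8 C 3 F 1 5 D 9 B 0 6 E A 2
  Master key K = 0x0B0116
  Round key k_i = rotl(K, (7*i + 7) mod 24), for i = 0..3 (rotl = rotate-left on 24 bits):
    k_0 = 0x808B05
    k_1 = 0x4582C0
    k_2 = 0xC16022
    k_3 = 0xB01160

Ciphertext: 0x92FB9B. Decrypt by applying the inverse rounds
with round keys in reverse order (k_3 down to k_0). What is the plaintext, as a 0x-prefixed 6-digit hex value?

s_0 = ciphertext = 0x92FB9B
s_1 = InvRound(s_0, k_3) = 0x6A992F
s_2 = InvRound(s_1, k_2) = 0x8FF6A9
s_3 = InvRound(s_2, k_1) = 0xD6B8FF
s_4 = InvRound(s_3, k_0) = 0x9E5D6B

0x9E5D6B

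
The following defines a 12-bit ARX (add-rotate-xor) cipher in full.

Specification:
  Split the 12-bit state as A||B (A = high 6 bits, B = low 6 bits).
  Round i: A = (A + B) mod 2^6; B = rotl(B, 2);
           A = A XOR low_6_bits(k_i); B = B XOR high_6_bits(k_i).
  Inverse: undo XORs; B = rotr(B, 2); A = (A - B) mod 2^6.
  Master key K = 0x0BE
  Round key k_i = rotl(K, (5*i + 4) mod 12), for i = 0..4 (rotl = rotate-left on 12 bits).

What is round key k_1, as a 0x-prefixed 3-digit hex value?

K = 0x0BE
k_0 = rotl(K, (5*0+4) mod 12) = rotl(K, 4) = 0xBE0
k_1 = rotl(K, (5*1+4) mod 12) = rotl(K, 9) = 0xC17

0xC17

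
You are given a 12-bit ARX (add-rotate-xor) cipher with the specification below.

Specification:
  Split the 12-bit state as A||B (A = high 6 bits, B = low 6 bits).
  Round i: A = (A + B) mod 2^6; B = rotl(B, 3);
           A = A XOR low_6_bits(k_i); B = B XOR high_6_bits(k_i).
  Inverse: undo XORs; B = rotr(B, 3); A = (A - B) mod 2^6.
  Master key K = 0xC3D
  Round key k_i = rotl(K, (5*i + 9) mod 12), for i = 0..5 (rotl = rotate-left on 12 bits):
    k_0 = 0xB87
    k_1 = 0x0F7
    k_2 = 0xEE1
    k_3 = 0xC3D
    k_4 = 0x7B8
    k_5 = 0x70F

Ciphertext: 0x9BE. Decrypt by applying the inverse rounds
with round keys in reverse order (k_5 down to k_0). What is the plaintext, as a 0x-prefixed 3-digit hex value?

s_0 = ciphertext = 0x9BE
s_1 = InvRound(s_0, k_5) = 0x554
s_2 = InvRound(s_1, k_4) = 0x711
s_3 = InvRound(s_2, k_3) = 0x54C
s_4 = InvRound(s_3, k_2) = 0xDBE
s_5 = InvRound(s_4, k_1) = 0x4AF
s_6 = InvRound(s_5, k_0) = 0x348

0x348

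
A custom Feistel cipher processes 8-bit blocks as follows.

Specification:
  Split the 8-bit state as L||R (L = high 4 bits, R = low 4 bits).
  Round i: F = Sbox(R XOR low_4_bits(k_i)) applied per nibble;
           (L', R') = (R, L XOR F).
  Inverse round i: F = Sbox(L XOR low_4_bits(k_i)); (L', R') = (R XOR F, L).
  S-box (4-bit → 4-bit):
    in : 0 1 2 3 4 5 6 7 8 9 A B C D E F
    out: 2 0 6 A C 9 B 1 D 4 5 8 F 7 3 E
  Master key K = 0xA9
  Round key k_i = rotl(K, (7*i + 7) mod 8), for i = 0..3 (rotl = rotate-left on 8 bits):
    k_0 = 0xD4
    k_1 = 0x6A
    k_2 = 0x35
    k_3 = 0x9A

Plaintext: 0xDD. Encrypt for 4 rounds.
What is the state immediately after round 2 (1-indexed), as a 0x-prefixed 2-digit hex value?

s_0 = plaintext = 0xDD
s_1 = Round(s_0, k_0) = 0xD9
s_2 = Round(s_1, k_1) = 0x97
s_3 = Round(s_2, k_2) = 0x7F
s_4 = Round(s_3, k_3) = 0xFE

0x97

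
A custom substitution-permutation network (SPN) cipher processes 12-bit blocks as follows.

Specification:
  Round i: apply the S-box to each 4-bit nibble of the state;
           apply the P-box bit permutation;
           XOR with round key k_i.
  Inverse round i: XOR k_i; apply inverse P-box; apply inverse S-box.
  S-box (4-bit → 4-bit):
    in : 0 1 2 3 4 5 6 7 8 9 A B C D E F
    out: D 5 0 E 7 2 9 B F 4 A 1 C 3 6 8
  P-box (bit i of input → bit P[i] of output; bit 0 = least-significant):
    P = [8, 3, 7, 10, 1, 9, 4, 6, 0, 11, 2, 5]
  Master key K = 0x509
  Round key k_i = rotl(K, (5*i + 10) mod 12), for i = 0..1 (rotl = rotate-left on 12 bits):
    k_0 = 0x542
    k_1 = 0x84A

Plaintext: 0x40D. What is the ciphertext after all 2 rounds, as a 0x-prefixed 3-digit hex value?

0x974

s_0 = plaintext = 0x40D
s_1 = Round(s_0, k_0) = 0xC1D
s_2 = Round(s_1, k_1) = 0x974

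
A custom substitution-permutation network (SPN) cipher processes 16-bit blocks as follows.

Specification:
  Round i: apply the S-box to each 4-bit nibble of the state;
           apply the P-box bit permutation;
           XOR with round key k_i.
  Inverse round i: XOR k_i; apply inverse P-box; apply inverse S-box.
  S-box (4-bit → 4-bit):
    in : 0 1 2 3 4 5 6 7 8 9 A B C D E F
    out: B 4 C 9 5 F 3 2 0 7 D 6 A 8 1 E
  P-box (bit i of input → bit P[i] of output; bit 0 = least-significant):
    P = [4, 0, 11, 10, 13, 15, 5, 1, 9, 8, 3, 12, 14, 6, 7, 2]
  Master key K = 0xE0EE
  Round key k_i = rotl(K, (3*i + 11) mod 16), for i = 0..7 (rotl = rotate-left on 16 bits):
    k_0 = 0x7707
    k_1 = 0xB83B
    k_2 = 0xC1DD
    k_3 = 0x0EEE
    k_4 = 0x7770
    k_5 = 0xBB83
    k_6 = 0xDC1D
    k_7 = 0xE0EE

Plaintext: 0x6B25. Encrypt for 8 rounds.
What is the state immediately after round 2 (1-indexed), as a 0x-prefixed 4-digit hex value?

0x6E36

s_0 = plaintext = 0x6B25
s_1 = Round(s_0, k_0) = 0x3A7C
s_2 = Round(s_1, k_1) = 0x6E36
s_3 = Round(s_2, k_2) = 0xA38E
s_4 = Round(s_3, k_3) = 0x5C7A
s_5 = Round(s_4, k_4) = 0xAAA4
s_6 = Round(s_5, k_5) = 0xC13D
s_7 = Round(s_6, k_6) = 0xF853
s_8 = Round(s_7, k_7) = 0x4418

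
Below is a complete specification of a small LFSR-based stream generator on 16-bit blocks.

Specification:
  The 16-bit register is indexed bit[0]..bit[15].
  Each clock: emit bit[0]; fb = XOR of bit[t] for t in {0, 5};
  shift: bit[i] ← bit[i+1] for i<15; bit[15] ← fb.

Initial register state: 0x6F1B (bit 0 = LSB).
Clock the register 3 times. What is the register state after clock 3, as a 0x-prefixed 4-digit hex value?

0x6DE3

reg_0 = 0x6F1B
clock 1: out=1, reg = 0xB78D
clock 2: out=1, reg = 0xDBC6
clock 3: out=0, reg = 0x6DE3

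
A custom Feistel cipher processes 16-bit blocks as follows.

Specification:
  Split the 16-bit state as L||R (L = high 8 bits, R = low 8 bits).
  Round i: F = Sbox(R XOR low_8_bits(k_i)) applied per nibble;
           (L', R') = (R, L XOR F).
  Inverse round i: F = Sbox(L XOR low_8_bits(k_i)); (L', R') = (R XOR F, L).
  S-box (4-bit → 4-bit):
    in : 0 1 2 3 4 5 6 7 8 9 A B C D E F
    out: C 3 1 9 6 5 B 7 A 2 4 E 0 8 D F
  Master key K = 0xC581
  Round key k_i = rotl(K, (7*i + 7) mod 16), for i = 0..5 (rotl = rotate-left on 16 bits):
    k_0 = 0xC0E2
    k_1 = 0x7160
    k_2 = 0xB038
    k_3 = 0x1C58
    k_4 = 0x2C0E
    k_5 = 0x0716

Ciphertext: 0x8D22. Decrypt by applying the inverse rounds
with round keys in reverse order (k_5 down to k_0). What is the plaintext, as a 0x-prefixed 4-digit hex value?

0x41E2

s_0 = ciphertext = 0x8D22
s_1 = InvRound(s_0, k_5) = 0x0C8D
s_2 = InvRound(s_1, k_4) = 0x4C0C
s_3 = InvRound(s_2, k_3) = 0x3A4C
s_4 = InvRound(s_3, k_2) = 0x8D3A
s_5 = InvRound(s_4, k_1) = 0xE28D
s_6 = InvRound(s_5, k_0) = 0x41E2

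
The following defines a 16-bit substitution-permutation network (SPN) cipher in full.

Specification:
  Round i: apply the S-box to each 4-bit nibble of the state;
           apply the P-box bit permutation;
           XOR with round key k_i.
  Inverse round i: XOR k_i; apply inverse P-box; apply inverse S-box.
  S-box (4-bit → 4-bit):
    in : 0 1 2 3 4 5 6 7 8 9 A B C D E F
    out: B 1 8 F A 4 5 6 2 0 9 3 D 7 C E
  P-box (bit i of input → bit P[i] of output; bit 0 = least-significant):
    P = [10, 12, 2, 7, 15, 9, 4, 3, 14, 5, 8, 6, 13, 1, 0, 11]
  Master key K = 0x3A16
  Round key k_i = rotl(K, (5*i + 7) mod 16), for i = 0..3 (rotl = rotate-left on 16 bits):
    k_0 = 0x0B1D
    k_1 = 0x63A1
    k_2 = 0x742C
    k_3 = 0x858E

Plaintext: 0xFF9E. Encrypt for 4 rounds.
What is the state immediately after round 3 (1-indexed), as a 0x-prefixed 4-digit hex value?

0x2B1E

s_0 = plaintext = 0xFF9E
s_1 = Round(s_0, k_0) = 0x02FA
s_2 = Round(s_1, k_1) = 0x4D7B
s_3 = Round(s_2, k_2) = 0x2B1E
s_4 = Round(s_3, k_3) = 0x4D2A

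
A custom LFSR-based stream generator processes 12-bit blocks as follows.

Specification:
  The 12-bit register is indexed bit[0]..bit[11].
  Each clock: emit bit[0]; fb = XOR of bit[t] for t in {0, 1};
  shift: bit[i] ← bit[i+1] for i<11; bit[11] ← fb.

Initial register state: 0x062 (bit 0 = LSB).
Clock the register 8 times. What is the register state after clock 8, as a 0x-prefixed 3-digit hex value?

reg_0 = 0x062
clock 1: out=0, reg = 0x831
clock 2: out=1, reg = 0xC18
clock 3: out=0, reg = 0x60C
clock 4: out=0, reg = 0x306
clock 5: out=0, reg = 0x983
clock 6: out=1, reg = 0x4C1
clock 7: out=1, reg = 0xA60
clock 8: out=0, reg = 0x530

0x530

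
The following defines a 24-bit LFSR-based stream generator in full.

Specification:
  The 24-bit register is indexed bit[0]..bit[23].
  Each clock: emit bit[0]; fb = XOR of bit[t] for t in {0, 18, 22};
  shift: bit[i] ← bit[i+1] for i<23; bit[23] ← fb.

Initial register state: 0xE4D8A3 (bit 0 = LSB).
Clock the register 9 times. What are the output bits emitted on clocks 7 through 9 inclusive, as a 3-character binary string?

010

reg_0 = 0xE4D8A3
clock 1: out=1, reg = 0xF26C51
clock 2: out=1, reg = 0x793628
clock 3: out=0, reg = 0xBC9B14
clock 4: out=0, reg = 0xDE4D8A
clock 5: out=0, reg = 0x6F26C5
clock 6: out=1, reg = 0xB79362
clock 7: out=0, reg = 0xDBC9B1
clock 8: out=1, reg = 0x6DE4D8
clock 9: out=0, reg = 0x36F26C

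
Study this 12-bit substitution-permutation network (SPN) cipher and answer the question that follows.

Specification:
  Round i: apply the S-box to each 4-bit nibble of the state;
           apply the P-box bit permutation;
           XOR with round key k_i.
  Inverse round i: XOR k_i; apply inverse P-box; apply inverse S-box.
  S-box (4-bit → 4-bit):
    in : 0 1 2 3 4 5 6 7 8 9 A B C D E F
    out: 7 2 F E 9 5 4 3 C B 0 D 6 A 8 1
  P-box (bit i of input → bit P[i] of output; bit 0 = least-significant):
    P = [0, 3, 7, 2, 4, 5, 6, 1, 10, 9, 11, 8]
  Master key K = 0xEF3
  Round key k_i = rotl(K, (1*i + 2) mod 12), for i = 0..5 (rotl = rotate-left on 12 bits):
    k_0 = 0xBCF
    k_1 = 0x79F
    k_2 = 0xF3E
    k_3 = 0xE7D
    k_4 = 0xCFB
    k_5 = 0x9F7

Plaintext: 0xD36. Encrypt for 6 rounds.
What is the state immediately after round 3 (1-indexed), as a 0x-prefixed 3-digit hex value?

s_0 = plaintext = 0xD36
s_1 = Round(s_0, k_0) = 0x82D
s_2 = Round(s_1, k_1) = 0xEE1
s_3 = Round(s_2, k_2) = 0xE34
s_4 = Round(s_3, k_3) = 0xF1A
s_5 = Round(s_4, k_4) = 0x8DB
s_6 = Round(s_5, k_5) = 0x050

0xE34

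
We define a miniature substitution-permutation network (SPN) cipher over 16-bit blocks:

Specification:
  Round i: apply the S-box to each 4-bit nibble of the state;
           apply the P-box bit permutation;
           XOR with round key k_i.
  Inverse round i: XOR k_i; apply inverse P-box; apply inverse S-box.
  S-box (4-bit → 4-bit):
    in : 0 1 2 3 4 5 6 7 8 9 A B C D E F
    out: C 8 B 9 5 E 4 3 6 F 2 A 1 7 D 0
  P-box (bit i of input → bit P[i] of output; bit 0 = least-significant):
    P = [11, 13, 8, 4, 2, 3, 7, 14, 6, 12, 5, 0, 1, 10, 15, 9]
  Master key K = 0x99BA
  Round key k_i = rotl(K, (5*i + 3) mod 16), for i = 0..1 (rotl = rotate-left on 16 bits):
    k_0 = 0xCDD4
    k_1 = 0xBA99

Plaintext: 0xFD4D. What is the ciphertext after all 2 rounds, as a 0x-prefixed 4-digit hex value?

0xFBED

s_0 = plaintext = 0xFD4D
s_1 = Round(s_0, k_0) = 0xF430
s_2 = Round(s_1, k_1) = 0xFBED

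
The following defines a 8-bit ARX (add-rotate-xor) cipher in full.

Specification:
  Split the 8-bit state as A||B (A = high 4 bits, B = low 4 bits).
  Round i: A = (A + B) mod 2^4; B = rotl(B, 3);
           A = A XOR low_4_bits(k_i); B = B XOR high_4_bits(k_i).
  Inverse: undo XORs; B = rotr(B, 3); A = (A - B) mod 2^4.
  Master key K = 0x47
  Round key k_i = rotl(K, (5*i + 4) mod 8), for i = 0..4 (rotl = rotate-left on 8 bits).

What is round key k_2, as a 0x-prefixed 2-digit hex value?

0xD1

K = 0x47
k_0 = rotl(K, (5*0+4) mod 8) = rotl(K, 4) = 0x74
k_1 = rotl(K, (5*1+4) mod 8) = rotl(K, 1) = 0x8E
k_2 = rotl(K, (5*2+4) mod 8) = rotl(K, 6) = 0xD1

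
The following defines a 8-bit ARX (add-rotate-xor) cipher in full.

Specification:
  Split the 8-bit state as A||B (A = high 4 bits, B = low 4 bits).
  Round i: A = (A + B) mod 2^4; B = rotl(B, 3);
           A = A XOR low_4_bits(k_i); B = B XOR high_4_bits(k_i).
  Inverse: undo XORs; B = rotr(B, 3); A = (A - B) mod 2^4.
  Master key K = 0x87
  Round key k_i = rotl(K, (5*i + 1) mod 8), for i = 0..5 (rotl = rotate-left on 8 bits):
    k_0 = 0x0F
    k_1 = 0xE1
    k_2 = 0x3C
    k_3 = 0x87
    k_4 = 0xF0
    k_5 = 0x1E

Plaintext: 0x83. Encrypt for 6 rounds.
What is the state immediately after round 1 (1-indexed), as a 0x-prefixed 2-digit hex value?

s_0 = plaintext = 0x83
s_1 = Round(s_0, k_0) = 0x49
s_2 = Round(s_1, k_1) = 0xC2
s_3 = Round(s_2, k_2) = 0x22
s_4 = Round(s_3, k_3) = 0x39
s_5 = Round(s_4, k_4) = 0xC3
s_6 = Round(s_5, k_5) = 0x18

0x49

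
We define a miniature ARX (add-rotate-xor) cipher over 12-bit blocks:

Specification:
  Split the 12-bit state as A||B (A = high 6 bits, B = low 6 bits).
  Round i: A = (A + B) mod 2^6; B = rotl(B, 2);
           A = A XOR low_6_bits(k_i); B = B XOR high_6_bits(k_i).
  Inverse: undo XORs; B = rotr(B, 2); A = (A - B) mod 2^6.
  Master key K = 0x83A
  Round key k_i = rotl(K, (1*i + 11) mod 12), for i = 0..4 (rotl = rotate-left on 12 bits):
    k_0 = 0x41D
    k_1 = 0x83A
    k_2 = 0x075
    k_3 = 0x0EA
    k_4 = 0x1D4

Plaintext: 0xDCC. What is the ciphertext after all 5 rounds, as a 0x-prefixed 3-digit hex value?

0xDF9

s_0 = plaintext = 0xDCC
s_1 = Round(s_0, k_0) = 0x7A0
s_2 = Round(s_1, k_1) = 0x122
s_3 = Round(s_2, k_2) = 0x4CB
s_4 = Round(s_3, k_3) = 0xD2F
s_5 = Round(s_4, k_4) = 0xDF9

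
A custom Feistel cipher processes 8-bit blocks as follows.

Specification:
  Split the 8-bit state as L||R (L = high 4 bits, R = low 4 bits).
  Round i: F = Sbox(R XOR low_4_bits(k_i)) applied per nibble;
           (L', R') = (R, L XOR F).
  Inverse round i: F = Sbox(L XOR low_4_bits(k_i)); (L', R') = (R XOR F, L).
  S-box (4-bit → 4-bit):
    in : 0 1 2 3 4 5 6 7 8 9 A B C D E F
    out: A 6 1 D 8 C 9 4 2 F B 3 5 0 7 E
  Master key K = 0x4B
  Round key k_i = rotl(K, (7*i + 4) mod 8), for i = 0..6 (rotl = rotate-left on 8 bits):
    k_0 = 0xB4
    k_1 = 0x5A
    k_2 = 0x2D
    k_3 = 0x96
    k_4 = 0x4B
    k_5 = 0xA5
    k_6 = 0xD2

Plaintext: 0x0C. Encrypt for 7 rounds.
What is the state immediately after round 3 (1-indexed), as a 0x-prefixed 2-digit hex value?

s_0 = plaintext = 0x0C
s_1 = Round(s_0, k_0) = 0xC2
s_2 = Round(s_1, k_1) = 0x2E
s_3 = Round(s_2, k_2) = 0xEF
s_4 = Round(s_3, k_3) = 0xF1
s_5 = Round(s_4, k_4) = 0x14
s_6 = Round(s_5, k_5) = 0x47
s_7 = Round(s_6, k_6) = 0x78

0xEF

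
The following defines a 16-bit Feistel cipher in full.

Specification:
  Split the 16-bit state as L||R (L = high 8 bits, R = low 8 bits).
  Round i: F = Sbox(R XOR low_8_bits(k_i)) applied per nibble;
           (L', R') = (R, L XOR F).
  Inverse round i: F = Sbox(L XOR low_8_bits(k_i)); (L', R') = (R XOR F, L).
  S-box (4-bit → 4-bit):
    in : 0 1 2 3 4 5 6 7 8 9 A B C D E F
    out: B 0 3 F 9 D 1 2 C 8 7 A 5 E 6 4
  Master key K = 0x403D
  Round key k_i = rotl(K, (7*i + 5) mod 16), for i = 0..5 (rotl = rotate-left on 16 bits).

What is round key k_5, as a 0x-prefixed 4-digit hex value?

K = 0x403D
k_0 = rotl(K, (7*0+5) mod 16) = rotl(K, 5) = 0x07A8
k_1 = rotl(K, (7*1+5) mod 16) = rotl(K, 12) = 0xD403
k_2 = rotl(K, (7*2+5) mod 16) = rotl(K, 3) = 0x01EA
k_3 = rotl(K, (7*3+5) mod 16) = rotl(K, 10) = 0xF500
k_4 = rotl(K, (7*4+5) mod 16) = rotl(K, 1) = 0x807A
k_5 = rotl(K, (7*5+5) mod 16) = rotl(K, 8) = 0x3D40

0x3D40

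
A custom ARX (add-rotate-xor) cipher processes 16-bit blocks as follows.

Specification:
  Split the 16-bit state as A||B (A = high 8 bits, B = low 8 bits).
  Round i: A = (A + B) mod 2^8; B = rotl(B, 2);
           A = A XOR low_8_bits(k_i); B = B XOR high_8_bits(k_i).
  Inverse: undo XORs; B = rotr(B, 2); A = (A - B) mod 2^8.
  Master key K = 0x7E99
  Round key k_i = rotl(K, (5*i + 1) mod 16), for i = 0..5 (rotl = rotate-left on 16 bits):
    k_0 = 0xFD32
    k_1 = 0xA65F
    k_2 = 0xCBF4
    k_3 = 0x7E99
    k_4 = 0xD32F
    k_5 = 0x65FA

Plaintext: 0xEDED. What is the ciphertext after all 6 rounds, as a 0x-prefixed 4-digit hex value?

s_0 = plaintext = 0xEDED
s_1 = Round(s_0, k_0) = 0xE84A
s_2 = Round(s_1, k_1) = 0x6D8F
s_3 = Round(s_2, k_2) = 0x08F5
s_4 = Round(s_3, k_3) = 0x64A9
s_5 = Round(s_4, k_4) = 0x2275
s_6 = Round(s_5, k_5) = 0x6DB0

0x6DB0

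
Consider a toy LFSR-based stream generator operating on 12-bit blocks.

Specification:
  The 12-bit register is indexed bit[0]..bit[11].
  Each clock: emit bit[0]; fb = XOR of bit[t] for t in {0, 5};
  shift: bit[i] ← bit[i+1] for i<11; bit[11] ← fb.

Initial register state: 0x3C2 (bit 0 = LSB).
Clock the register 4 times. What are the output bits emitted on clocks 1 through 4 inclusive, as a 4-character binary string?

reg_0 = 0x3C2
clock 1: out=0, reg = 0x1E1
clock 2: out=1, reg = 0x0F0
clock 3: out=0, reg = 0x878
clock 4: out=0, reg = 0xC3C

0100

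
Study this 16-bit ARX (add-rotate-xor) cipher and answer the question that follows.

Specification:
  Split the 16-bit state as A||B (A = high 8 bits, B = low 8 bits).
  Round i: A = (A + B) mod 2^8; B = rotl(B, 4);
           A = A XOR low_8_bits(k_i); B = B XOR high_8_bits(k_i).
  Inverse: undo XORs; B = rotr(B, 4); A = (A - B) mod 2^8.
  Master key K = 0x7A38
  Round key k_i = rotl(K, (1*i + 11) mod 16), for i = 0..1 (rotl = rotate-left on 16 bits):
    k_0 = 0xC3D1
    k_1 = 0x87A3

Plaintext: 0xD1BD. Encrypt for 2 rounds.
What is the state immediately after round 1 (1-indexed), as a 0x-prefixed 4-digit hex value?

0x5F18

s_0 = plaintext = 0xD1BD
s_1 = Round(s_0, k_0) = 0x5F18
s_2 = Round(s_1, k_1) = 0xD406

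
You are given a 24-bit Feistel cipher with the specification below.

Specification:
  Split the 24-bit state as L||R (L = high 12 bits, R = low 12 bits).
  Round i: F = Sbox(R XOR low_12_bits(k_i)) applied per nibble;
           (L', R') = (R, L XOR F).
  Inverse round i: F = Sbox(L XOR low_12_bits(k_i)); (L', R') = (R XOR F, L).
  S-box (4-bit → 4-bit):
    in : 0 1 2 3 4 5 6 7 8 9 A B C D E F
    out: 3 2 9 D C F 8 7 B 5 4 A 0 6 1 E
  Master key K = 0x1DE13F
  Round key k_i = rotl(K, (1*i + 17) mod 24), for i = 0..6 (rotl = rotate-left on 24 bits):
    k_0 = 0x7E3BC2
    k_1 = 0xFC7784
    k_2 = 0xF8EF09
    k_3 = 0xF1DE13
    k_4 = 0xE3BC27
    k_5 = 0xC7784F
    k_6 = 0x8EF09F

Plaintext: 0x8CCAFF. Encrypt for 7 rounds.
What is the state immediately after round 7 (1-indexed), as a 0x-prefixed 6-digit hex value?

0xA0ACC9

s_0 = plaintext = 0x8CCAFF
s_1 = Round(s_0, k_0) = 0xAFFA1A
s_2 = Round(s_1, k_1) = 0xA1ACAE
s_3 = Round(s_2, k_2) = 0xCAE75D
s_4 = Round(s_3, k_3) = 0x75D96F
s_5 = Round(s_4, k_4) = 0x96F896
s_6 = Round(s_5, k_5) = 0x896A0A
s_7 = Round(s_6, k_6) = 0xA0ACC9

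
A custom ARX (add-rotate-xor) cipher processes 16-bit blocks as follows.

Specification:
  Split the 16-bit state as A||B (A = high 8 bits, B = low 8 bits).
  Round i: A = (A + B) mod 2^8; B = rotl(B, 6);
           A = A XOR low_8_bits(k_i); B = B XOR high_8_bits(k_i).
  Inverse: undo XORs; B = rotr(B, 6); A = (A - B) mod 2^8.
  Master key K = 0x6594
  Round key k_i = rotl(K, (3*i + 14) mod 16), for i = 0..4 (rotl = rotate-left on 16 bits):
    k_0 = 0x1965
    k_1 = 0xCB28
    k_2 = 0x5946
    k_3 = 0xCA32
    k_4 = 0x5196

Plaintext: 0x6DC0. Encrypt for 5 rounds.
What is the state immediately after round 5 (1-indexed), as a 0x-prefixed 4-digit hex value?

0xFD70

s_0 = plaintext = 0x6DC0
s_1 = Round(s_0, k_0) = 0x4829
s_2 = Round(s_1, k_1) = 0x5981
s_3 = Round(s_2, k_2) = 0x9C39
s_4 = Round(s_3, k_3) = 0xE784
s_5 = Round(s_4, k_4) = 0xFD70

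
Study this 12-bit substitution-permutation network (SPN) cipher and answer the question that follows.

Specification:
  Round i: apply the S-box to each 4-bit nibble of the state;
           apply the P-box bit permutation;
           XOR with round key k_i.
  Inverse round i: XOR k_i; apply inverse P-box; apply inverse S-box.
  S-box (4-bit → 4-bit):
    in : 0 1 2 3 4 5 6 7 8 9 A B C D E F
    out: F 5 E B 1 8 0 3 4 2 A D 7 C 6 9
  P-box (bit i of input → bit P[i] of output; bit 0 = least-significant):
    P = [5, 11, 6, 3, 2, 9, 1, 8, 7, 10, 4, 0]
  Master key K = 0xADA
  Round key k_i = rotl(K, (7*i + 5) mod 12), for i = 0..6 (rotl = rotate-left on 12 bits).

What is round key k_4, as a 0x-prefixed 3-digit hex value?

0x55B

K = 0xADA
k_0 = rotl(K, (7*0+5) mod 12) = rotl(K, 5) = 0xB55
k_1 = rotl(K, (7*1+5) mod 12) = rotl(K, 0) = 0xADA
k_2 = rotl(K, (7*2+5) mod 12) = rotl(K, 7) = 0xD56
k_3 = rotl(K, (7*3+5) mod 12) = rotl(K, 2) = 0xB6A
k_4 = rotl(K, (7*4+5) mod 12) = rotl(K, 9) = 0x55B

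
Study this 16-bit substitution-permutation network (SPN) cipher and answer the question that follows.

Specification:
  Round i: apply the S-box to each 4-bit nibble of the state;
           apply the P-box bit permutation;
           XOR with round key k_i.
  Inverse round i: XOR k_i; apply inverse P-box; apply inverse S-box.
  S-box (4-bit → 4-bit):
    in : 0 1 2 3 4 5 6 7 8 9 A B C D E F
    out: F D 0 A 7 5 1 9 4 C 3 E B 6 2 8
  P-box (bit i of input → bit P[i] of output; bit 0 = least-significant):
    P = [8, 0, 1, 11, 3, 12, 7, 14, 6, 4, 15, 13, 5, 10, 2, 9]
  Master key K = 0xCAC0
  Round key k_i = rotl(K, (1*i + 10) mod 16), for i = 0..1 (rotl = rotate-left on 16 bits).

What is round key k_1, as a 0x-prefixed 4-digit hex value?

K = 0xCAC0
k_0 = rotl(K, (1*0+10) mod 16) = rotl(K, 10) = 0x032B
k_1 = rotl(K, (1*1+10) mod 16) = rotl(K, 11) = 0x0656

0x0656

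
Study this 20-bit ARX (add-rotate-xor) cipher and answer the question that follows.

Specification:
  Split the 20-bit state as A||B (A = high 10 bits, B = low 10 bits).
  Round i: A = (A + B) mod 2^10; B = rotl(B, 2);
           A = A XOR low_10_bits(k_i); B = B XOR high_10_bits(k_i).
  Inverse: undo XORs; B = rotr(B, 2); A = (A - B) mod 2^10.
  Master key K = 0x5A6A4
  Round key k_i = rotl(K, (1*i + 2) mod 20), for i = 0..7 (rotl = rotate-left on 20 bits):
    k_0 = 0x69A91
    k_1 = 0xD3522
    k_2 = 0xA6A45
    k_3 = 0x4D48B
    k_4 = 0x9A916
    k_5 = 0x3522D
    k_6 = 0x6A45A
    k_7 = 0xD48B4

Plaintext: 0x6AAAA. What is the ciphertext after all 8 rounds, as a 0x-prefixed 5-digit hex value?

0x9883E

s_0 = plaintext = 0x6AAAA
s_1 = Round(s_0, k_0) = 0xB170C
s_2 = Round(s_1, k_1) = 0x3CF7E
s_3 = Round(s_2, k_2) = 0x8D361
s_4 = Round(s_3, k_3) = 0x478B2
s_5 = Round(s_4, k_4) = 0x318A2
s_6 = Round(s_5, k_5) = 0xD165C
s_7 = Round(s_6, k_6) = 0x7ECDB
s_8 = Round(s_7, k_7) = 0x9883E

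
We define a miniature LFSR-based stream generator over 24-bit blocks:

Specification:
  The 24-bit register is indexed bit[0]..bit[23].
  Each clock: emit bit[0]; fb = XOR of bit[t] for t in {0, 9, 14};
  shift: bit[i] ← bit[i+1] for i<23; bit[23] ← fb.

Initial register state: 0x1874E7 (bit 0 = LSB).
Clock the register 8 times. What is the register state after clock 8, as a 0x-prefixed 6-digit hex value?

0xBC1874

reg_0 = 0x1874E7
clock 1: out=1, reg = 0x0C3A73
clock 2: out=1, reg = 0x061D39
clock 3: out=1, reg = 0x830E9C
clock 4: out=0, reg = 0xC1874E
clock 5: out=0, reg = 0xE0C3A7
clock 6: out=1, reg = 0xF061D3
clock 7: out=1, reg = 0x7830E9
clock 8: out=1, reg = 0xBC1874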